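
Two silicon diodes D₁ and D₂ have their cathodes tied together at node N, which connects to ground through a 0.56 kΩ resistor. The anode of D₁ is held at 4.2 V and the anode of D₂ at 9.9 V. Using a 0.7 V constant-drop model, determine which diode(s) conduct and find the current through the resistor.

Only D₂ conducts; I_R ≈ 16 mA

Assume both conduct. Then node N would need to be at both 4.2−0.7 = 3.5 V and 9.9−0.7 = 9.2 V, which is impossible.
Assume only D₂ conducts: V_N = 9.9 − 0.7 = 9.2 V, so I_R = 9.2/0.56 = 16.4 mA.
Check D₁: its anode-to-cathode voltage is 4.2 − 9.2 = -5 V < 0.7 V, so it is off. The assumption is consistent.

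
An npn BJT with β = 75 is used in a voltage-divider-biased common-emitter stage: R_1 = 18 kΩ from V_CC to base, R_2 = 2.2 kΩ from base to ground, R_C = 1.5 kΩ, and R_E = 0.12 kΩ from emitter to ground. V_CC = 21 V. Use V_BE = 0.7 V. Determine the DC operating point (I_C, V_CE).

Thevenize the base divider: V_Th = V_CC·R_2/(R_1+R_2) = 21×2.2/20.2 = 2.29 V, R_Th = R_1‖R_2 = 1.96 kΩ.
Base-emitter loop: V_Th = I_B·R_Th + V_BE + (β+1)I_B·R_E, so I_B = (2.29 − 0.7) / (1.96 + 76×0.12) = 0.143 mA.
I_C = β·I_B = 75×0.143 = 10.7 mA, and I_E = (β+1)I_B = 10.9 mA.
V_CE = V_CC − I_C·R_C − I_E·R_E = 21 − 10.7×1.5 − 10.9×0.12 = 3.58 V.
V_CE = 3.58 V > 0.2 V confirms active-region operation.

I_C ≈ 11 mA, V_CE ≈ 3.6 V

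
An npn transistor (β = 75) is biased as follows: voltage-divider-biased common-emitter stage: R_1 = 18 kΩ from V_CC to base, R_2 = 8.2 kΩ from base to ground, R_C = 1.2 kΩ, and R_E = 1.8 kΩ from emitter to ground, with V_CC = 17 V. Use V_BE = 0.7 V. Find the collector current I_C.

I_C ≈ 2.4 mA

Thevenize the base divider: V_Th = V_CC·R_2/(R_1+R_2) = 17×8.2/26.2 = 5.32 V, R_Th = R_1‖R_2 = 5.63 kΩ.
Base-emitter loop: V_Th = I_B·R_Th + V_BE + (β+1)I_B·R_E, so I_B = (5.32 − 0.7) / (5.63 + 76×1.8) = 0.0324 mA.
I_C = β·I_B = 75×0.0324 = 2.43 mA, and I_E = (β+1)I_B = 2.47 mA.
V_CE = V_CC − I_C·R_C − I_E·R_E = 17 − 2.43×1.2 − 2.47×1.8 = 9.64 V.
V_CE = 9.64 V > 0.2 V confirms active-region operation.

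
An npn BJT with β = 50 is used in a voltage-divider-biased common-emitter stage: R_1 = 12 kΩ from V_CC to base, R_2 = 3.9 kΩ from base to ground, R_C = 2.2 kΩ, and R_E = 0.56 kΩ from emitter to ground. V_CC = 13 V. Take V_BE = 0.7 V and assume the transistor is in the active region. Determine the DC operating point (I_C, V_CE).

I_C ≈ 3.9 mA, V_CE ≈ 2.1 V

Thevenize the base divider: V_Th = V_CC·R_2/(R_1+R_2) = 13×3.9/15.9 = 3.19 V, R_Th = R_1‖R_2 = 2.94 kΩ.
Base-emitter loop: V_Th = I_B·R_Th + V_BE + (β+1)I_B·R_E, so I_B = (3.19 − 0.7) / (2.94 + 51×0.56) = 0.079 mA.
I_C = β·I_B = 50×0.079 = 3.95 mA, and I_E = (β+1)I_B = 4.03 mA.
V_CE = V_CC − I_C·R_C − I_E·R_E = 13 − 3.95×2.2 − 4.03×0.56 = 2.05 V.
V_CE = 2.05 V > 0.2 V confirms active-region operation.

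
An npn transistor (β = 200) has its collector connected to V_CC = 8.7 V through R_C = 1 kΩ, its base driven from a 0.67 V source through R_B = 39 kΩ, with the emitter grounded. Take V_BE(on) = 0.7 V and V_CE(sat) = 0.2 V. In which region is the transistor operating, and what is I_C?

V_BB = 0.67 V ≤ V_BE(on) = 0.7 V, so the base-emitter junction is not forward biased.
The transistor is in cutoff: I_B = I_C = 0.

cutoff; I_C ≈ 0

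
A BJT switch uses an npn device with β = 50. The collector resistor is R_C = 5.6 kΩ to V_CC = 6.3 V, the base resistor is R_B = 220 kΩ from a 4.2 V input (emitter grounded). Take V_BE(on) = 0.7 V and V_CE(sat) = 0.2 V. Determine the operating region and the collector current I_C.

active; I_C ≈ 0.8 mA

Assume active. Base-emitter loop: I_B = (V_BB − V_BE)/R_B = (4.2 − 0.7)/220 = 0.0159 mA.
I_C = β·I_B = 50×0.0159 = 0.795 mA.
V_CE = V_CC − I_C·R_C = 6.3 − 0.795×5.6 = 1.85 V > V_CE(sat), so the active-region assumption holds.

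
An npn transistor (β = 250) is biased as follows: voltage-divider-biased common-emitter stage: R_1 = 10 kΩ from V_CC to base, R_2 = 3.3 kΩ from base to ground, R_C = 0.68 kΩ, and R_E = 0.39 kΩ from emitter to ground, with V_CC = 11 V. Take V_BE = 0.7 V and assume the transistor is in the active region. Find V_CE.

V_CE ≈ 5.6 V

Thevenize the base divider: V_Th = V_CC·R_2/(R_1+R_2) = 11×3.3/13.3 = 2.73 V, R_Th = R_1‖R_2 = 2.48 kΩ.
Base-emitter loop: V_Th = I_B·R_Th + V_BE + (β+1)I_B·R_E, so I_B = (2.73 − 0.7) / (2.48 + 251×0.39) = 0.0202 mA.
I_C = β·I_B = 250×0.0202 = 5.05 mA, and I_E = (β+1)I_B = 5.07 mA.
V_CE = V_CC − I_C·R_C − I_E·R_E = 11 − 5.05×0.68 − 5.07×0.39 = 5.58 V.
V_CE = 5.58 V > 0.2 V confirms active-region operation.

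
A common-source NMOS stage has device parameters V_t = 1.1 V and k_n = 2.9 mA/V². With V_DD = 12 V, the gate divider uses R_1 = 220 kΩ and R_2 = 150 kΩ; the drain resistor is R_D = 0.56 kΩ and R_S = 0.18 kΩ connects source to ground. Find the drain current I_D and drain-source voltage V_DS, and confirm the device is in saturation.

V_G = V_DD·R_2/(R_1+R_2) = 12×150/370 = 4.86 V.
Assume saturation: I_D = (k_n/2)(V_GS − V_t)² with V_GS = V_G − I_D·R_S = 4.86 − 0.18·I_D.
Substituting gives 0.047·I_D² − 2.97·I_D + 20.6 = 0, with roots I_D = 7.93 or 55.2 mA.
The root I_D = 55.2 mA gives V_GS = -5.07 V ≤ V_t, so take I_D = 7.93 mA.
Then V_GS = 3.44 V and V_DS = V_DD − I_D(R_D+R_S) = 12 − 7.93×0.74 = 6.13 V.
Saturation requires V_DS ≥ V_GS − V_t = 2.34 V; 6.13 ≥ 2.34 ✓.

I_D ≈ 7.9 mA, V_DS ≈ 6.1 V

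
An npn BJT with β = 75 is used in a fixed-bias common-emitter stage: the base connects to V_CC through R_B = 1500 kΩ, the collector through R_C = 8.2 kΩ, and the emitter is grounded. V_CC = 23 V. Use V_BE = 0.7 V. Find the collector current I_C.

I_C ≈ 1.1 mA

Base loop: V_CC = I_B·R_B + V_BE, so I_B = (23 − 0.7)/1500 kΩ = 0.0149 mA.
In the active region I_C = β·I_B = 75 × 0.0149 = 1.11 mA.
Collector loop: V_CE = V_CC − I_C·R_C = 23 − 1.11×8.2 = 13.9 V.
Since V_CE = 13.9 V > V_CE(sat) ≈ 0.2 V, the transistor is in the active region as assumed.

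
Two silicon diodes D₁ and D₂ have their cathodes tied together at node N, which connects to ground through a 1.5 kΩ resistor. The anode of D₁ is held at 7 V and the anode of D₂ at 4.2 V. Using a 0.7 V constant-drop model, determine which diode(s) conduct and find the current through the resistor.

Only D₁ conducts; I_R ≈ 4.2 mA

Assume both conduct. Then node N would need to be at both 7−0.7 = 6.3 V and 4.2−0.7 = 3.5 V, which is impossible.
Assume only D₁ conducts: V_N = 7 − 0.7 = 6.3 V, so I_R = 6.3/1.5 = 4.2 mA.
Check D₂: its anode-to-cathode voltage is 4.2 − 6.3 = -2.1 V < 0.7 V, so it is off. The assumption is consistent.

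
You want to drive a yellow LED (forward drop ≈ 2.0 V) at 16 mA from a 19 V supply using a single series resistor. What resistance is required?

R ≈ 1.1 kΩ

The resistor drops V_S − V_D = 19 − 2.0 = 17 V at 16 mA.
R = 17 V / 16 mA = 1.06 kΩ.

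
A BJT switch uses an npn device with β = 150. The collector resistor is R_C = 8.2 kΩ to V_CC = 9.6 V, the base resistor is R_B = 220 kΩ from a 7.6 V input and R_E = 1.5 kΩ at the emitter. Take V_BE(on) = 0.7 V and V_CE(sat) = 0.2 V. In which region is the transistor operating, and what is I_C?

saturation; I_C ≈ 0.97 mA

Assume active: I_B = (7.6 − 0.7)/(220 + 151×1.5) = 0.0155 mA, I_C = β·I_B = 2.32 mA.
Then V_CE = 9.6 − 2.32×8.2 − 2.33×1.5 = -12.9 V < 0.2 V — the active assumption fails.
Re-solve with V_CE = 0.2 V. KCL at the emitter: V_E/R_E = (V_BB−0.7−V_E)/R_B + (V_CC−0.2−V_E)/R_C, giving V_E = 1.48 V.
I_C = (V_CC − 0.2 − V_E)/R_C = (9.4 − 1.48)/8.2 = 0.965 mA.
Check: I_B = (6.9 − 1.48)/220 = 0.0246 mA, and β·I_B = 3.69 mA > I_C, confirming saturation.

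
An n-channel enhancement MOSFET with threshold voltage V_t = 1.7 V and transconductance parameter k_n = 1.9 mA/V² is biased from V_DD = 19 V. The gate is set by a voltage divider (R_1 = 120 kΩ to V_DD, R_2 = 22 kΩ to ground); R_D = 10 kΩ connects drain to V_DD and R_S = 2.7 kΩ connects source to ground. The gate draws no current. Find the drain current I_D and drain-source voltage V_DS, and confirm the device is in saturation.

V_G = V_DD·R_2/(R_1+R_2) = 19×22/142 = 2.94 V.
Assume saturation: I_D = (k_n/2)(V_GS − V_t)² with V_GS = V_G − I_D·R_S = 2.94 − 2.7·I_D.
Substituting gives 6.93·I_D² − 7.38·I_D + 1.47 = 0, with roots I_D = 0.265 or 0.801 mA.
The root I_D = 0.801 mA gives V_GS = 0.782 V ≤ V_t, so take I_D = 0.265 mA.
Then V_GS = 2.23 V and V_DS = V_DD − I_D(R_D+R_S) = 19 − 0.265×12.7 = 15.6 V.
Saturation requires V_DS ≥ V_GS − V_t = 0.528 V; 15.6 ≥ 0.528 ✓.

I_D ≈ 0.27 mA, V_DS ≈ 16 V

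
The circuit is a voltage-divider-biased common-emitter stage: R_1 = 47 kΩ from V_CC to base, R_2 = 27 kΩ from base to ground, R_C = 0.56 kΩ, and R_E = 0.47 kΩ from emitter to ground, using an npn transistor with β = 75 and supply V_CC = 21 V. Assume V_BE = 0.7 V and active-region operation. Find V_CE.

V_CE ≈ 11 V

Thevenize the base divider: V_Th = V_CC·R_2/(R_1+R_2) = 21×27/74 = 7.66 V, R_Th = R_1‖R_2 = 17.1 kΩ.
Base-emitter loop: V_Th = I_B·R_Th + V_BE + (β+1)I_B·R_E, so I_B = (7.66 − 0.7) / (17.1 + 76×0.47) = 0.132 mA.
I_C = β·I_B = 75×0.132 = 9.88 mA, and I_E = (β+1)I_B = 10 mA.
V_CE = V_CC − I_C·R_C − I_E·R_E = 21 − 9.88×0.56 − 10×0.47 = 10.8 V.
V_CE = 10.8 V > 0.2 V confirms active-region operation.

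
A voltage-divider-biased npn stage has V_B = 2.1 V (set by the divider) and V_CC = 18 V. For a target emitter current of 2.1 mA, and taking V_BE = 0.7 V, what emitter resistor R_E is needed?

V_E = V_B − V_BE = 2.1 − 0.7 = 1.4 V.
R_E = V_E / I_E = 1.4 / 2.1 = 0.667 kΩ.

R_E ≈ 0.67 kΩ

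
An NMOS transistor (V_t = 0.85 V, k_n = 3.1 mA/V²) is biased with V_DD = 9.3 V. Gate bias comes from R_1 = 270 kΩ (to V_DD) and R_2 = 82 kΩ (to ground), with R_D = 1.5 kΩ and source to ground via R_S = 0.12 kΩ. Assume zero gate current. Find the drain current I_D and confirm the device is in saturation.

V_G = V_DD·R_2/(R_1+R_2) = 9.3×82/352 = 2.17 V.
Assume saturation: I_D = (k_n/2)(V_GS − V_t)² with V_GS = V_G − I_D·R_S = 2.17 − 0.12·I_D.
Substituting gives 0.0223·I_D² − 1.49·I_D + 2.69 = 0, with roots I_D = 1.85 or 64.9 mA.
The root I_D = 64.9 mA gives V_GS = -5.62 V ≤ V_t, so take I_D = 1.85 mA.
Then V_GS = 1.94 V and V_DS = V_DD − I_D(R_D+R_S) = 9.3 − 1.85×1.62 = 6.3 V.
Saturation requires V_DS ≥ V_GS − V_t = 1.09 V; 6.3 ≥ 1.09 ✓.

I_D ≈ 1.9 mA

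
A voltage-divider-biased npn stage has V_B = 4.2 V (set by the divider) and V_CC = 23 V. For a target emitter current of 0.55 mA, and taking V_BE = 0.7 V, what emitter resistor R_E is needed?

R_E ≈ 6.4 kΩ

V_E = V_B − V_BE = 4.2 − 0.7 = 3.5 V.
R_E = V_E / I_E = 3.5 / 0.55 = 6.36 kΩ.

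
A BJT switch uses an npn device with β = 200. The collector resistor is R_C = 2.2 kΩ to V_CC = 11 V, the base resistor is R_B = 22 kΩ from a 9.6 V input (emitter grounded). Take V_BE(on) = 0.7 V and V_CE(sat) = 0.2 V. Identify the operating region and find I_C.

saturation; I_C ≈ 4.9 mA

Assume active: I_B = (9.6 − 0.7)/22 = 0.405 mA, giving I_C = β·I_B = 80.9 mA.
But then V_CE = 11 − 80.9×2.2 = -167 V < V_CE(sat) = 0.2 V — impossible in the active region.
So the transistor is saturated. With V_CE = 0.2 V, I_C = (V_CC − 0.2)/R_C = 10.8/2.2 = 4.91 mA.
Check: β·I_B = 80.9 mA > I_C = 4.91 mA, confirming saturation.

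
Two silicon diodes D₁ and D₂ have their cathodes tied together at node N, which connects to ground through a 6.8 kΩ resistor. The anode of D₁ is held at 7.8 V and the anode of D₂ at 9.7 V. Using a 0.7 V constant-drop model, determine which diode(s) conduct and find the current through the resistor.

Only D₂ conducts; I_R ≈ 1.3 mA

Assume both conduct. Then node N would need to be at both 7.8−0.7 = 7.1 V and 9.7−0.7 = 9 V, which is impossible.
Assume only D₂ conducts: V_N = 9.7 − 0.7 = 9 V, so I_R = 9/6.8 = 1.32 mA.
Check D₁: its anode-to-cathode voltage is 7.8 − 9 = -1.2 V < 0.7 V, so it is off. The assumption is consistent.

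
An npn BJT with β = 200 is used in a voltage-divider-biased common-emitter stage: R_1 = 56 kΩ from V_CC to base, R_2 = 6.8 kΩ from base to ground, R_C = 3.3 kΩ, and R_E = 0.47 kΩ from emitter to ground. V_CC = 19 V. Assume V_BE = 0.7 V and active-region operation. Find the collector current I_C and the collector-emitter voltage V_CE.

I_C ≈ 2.7 mA, V_CE ≈ 8.8 V

Thevenize the base divider: V_Th = V_CC·R_2/(R_1+R_2) = 19×6.8/62.8 = 2.06 V, R_Th = R_1‖R_2 = 6.06 kΩ.
Base-emitter loop: V_Th = I_B·R_Th + V_BE + (β+1)I_B·R_E, so I_B = (2.06 − 0.7) / (6.06 + 201×0.47) = 0.0135 mA.
I_C = β·I_B = 200×0.0135 = 2.7 mA, and I_E = (β+1)I_B = 2.71 mA.
V_CE = V_CC − I_C·R_C − I_E·R_E = 19 − 2.7×3.3 − 2.71×0.47 = 8.81 V.
V_CE = 8.81 V > 0.2 V confirms active-region operation.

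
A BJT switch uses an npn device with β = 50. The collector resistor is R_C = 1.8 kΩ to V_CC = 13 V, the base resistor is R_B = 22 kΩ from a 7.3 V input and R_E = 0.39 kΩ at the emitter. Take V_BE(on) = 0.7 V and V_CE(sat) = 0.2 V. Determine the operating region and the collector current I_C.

Assume active: I_B = (7.3 − 0.7)/(22 + 51×0.39) = 0.158 mA, I_C = β·I_B = 7.88 mA.
Then V_CE = 13 − 7.88×1.8 − 8.04×0.39 = -4.31 V < 0.2 V — the active assumption fails.
Re-solve with V_CE = 0.2 V. KCL at the emitter: V_E/R_E = (V_BB−0.7−V_E)/R_B + (V_CC−0.2−V_E)/R_C, giving V_E = 2.34 V.
I_C = (V_CC − 0.2 − V_E)/R_C = (12.8 − 2.34)/1.8 = 5.81 mA.
Check: I_B = (6.6 − 2.34)/22 = 0.194 mA, and β·I_B = 9.68 mA > I_C, confirming saturation.

saturation; I_C ≈ 5.8 mA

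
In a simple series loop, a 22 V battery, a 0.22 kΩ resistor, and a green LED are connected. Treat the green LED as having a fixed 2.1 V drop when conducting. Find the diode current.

KVL around the loop: 22 = V_D + I·R = 2.1 + I × 0.22 kΩ.
So I = (22 − 2.1) / 0.22 kΩ = 19.9 / 0.22 = 90.5 mA.

I ≈ 90 mA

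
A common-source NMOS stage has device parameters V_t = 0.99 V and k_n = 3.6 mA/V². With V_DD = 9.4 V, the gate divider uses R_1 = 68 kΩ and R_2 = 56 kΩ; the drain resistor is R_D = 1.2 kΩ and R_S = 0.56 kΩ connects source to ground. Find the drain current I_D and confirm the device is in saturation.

I_D ≈ 3.4 mA

V_G = V_DD·R_2/(R_1+R_2) = 9.4×56/124 = 4.25 V.
Assume saturation: I_D = (k_n/2)(V_GS − V_t)² with V_GS = V_G − I_D·R_S = 4.25 − 0.56·I_D.
Substituting gives 0.564·I_D² − 7.56·I_D + 19.1 = 0, with roots I_D = 3.37 or 10 mA.
The root I_D = 10 mA gives V_GS = -1.37 V ≤ V_t, so take I_D = 3.37 mA.
Then V_GS = 2.36 V and V_DS = V_DD − I_D(R_D+R_S) = 9.4 − 3.37×1.76 = 3.47 V.
Saturation requires V_DS ≥ V_GS − V_t = 1.37 V; 3.47 ≥ 1.37 ✓.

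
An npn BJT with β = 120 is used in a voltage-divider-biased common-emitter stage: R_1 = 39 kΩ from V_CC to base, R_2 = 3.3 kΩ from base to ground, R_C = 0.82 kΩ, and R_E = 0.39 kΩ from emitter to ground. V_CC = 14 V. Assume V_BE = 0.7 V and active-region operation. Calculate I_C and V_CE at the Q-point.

I_C ≈ 0.94 mA, V_CE ≈ 13 V

Thevenize the base divider: V_Th = V_CC·R_2/(R_1+R_2) = 14×3.3/42.3 = 1.09 V, R_Th = R_1‖R_2 = 3.04 kΩ.
Base-emitter loop: V_Th = I_B·R_Th + V_BE + (β+1)I_B·R_E, so I_B = (1.09 − 0.7) / (3.04 + 121×0.39) = 0.00781 mA.
I_C = β·I_B = 120×0.00781 = 0.937 mA, and I_E = (β+1)I_B = 0.945 mA.
V_CE = V_CC − I_C·R_C − I_E·R_E = 14 − 0.937×0.82 − 0.945×0.39 = 12.9 V.
V_CE = 12.9 V > 0.2 V confirms active-region operation.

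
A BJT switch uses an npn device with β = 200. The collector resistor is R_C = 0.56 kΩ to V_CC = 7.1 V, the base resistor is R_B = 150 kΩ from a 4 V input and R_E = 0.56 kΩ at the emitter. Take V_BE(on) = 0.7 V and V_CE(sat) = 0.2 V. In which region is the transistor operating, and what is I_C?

active; I_C ≈ 2.5 mA

Assume active. Base-emitter loop: I_B = (V_BB − V_BE)/(R_B + (β+1)R_E) = (4 − 0.7)/(150 + 201×0.56) = 0.0126 mA.
I_C = β·I_B = 200×0.0126 = 2.51 mA.
V_CE = V_CC − I_C·R_C − I_E·R_E = 7.1 − 2.51×0.56 − 2.53×0.56 = 4.28 V > V_CE(sat), so the active-region assumption holds.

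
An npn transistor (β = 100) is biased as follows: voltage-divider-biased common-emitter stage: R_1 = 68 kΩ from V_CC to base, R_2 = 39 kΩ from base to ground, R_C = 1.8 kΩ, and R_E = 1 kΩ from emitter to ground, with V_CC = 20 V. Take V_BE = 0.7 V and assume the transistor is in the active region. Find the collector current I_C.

I_C ≈ 5.2 mA

Thevenize the base divider: V_Th = V_CC·R_2/(R_1+R_2) = 20×39/107 = 7.29 V, R_Th = R_1‖R_2 = 24.8 kΩ.
Base-emitter loop: V_Th = I_B·R_Th + V_BE + (β+1)I_B·R_E, so I_B = (7.29 − 0.7) / (24.8 + 101×1) = 0.0524 mA.
I_C = β·I_B = 100×0.0524 = 5.24 mA, and I_E = (β+1)I_B = 5.29 mA.
V_CE = V_CC − I_C·R_C − I_E·R_E = 20 − 5.24×1.8 − 5.29×1 = 5.28 V.
V_CE = 5.28 V > 0.2 V confirms active-region operation.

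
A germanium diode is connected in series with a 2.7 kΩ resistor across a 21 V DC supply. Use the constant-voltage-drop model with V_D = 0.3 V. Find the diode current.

KVL around the loop: 21 = V_D + I·R = 0.3 + I × 2.7 kΩ.
So I = (21 − 0.3) / 2.7 kΩ = 20.7 / 2.7 = 7.67 mA.

I ≈ 7.7 mA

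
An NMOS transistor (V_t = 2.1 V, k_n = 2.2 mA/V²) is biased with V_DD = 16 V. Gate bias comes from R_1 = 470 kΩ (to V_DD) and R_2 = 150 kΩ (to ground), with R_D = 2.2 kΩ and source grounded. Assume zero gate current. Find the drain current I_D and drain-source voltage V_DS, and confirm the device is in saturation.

I_D ≈ 3.4 mA, V_DS ≈ 8.4 V

V_G = V_DD·R_2/(R_1+R_2) = 16×150/620 = 3.87 V. With the source grounded, V_GS = V_G = 3.87 V.
Assume saturation: I_D = (k_n/2)(V_GS − V_t)² = (2.2/2)×(3.87 − 2.1)² = 1.1×1.77² = 3.45 mA.
V_DS = V_DD − I_D·R_D = 16 − 3.45×2.2 = 8.41 V.
Saturation requires V_DS ≥ V_GS − V_t = 1.77 V; 8.41 ≥ 1.77 ✓.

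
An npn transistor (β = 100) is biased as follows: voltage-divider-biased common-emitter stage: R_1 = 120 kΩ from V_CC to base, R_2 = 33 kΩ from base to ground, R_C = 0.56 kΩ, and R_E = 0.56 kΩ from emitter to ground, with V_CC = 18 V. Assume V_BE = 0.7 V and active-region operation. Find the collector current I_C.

I_C ≈ 3.9 mA

Thevenize the base divider: V_Th = V_CC·R_2/(R_1+R_2) = 18×33/153 = 3.88 V, R_Th = R_1‖R_2 = 25.9 kΩ.
Base-emitter loop: V_Th = I_B·R_Th + V_BE + (β+1)I_B·R_E, so I_B = (3.88 − 0.7) / (25.9 + 101×0.56) = 0.0386 mA.
I_C = β·I_B = 100×0.0386 = 3.86 mA, and I_E = (β+1)I_B = 3.9 mA.
V_CE = V_CC − I_C·R_C − I_E·R_E = 18 − 3.86×0.56 − 3.9×0.56 = 13.7 V.
V_CE = 13.7 V > 0.2 V confirms active-region operation.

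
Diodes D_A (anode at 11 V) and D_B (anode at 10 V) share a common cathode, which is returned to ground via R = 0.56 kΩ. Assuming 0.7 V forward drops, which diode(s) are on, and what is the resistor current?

Assume both conduct. Then node N would need to be at both 11−0.7 = 10.3 V and 10−0.7 = 9.3 V, which is impossible.
Assume only D_A conducts: V_N = 11 − 0.7 = 10.3 V, so I_R = 10.3/0.56 = 18.4 mA.
Check D_B: its anode-to-cathode voltage is 10 − 10.3 = -0.3 V < 0.7 V, so it is off. The assumption is consistent.

Only D_A conducts; I_R ≈ 18 mA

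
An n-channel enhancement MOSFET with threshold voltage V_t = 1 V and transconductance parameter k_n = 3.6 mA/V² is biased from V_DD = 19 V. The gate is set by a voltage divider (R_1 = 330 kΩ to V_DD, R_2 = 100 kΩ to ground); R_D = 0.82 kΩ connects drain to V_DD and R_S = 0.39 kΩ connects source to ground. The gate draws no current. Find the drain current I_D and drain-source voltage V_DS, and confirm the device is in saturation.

I_D ≈ 4.6 mA, V_DS ≈ 13 V

V_G = V_DD·R_2/(R_1+R_2) = 19×100/430 = 4.42 V.
Assume saturation: I_D = (k_n/2)(V_GS − V_t)² with V_GS = V_G − I_D·R_S = 4.42 − 0.39·I_D.
Substituting gives 0.274·I_D² − 5.8·I_D + 21 = 0, with roots I_D = 4.65 or 16.5 mA.
The root I_D = 16.5 mA gives V_GS = -2.03 V ≤ V_t, so take I_D = 4.65 mA.
Then V_GS = 2.61 V and V_DS = V_DD − I_D(R_D+R_S) = 19 − 4.65×1.21 = 13.4 V.
Saturation requires V_DS ≥ V_GS − V_t = 1.61 V; 13.4 ≥ 1.61 ✓.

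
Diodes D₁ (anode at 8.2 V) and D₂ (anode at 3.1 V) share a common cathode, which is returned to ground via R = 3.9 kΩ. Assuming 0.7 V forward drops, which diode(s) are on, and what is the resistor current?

Only D₁ conducts; I_R ≈ 1.9 mA

Assume both conduct. Then node N would need to be at both 8.2−0.7 = 7.5 V and 3.1−0.7 = 2.4 V, which is impossible.
Assume only D₁ conducts: V_N = 8.2 − 0.7 = 7.5 V, so I_R = 7.5/3.9 = 1.92 mA.
Check D₂: its anode-to-cathode voltage is 3.1 − 7.5 = -4.4 V < 0.7 V, so it is off. The assumption is consistent.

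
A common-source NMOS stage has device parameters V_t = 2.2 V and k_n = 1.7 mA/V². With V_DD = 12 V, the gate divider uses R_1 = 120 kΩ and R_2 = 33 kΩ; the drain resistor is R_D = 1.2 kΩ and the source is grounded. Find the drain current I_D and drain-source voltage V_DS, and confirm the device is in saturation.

V_G = V_DD·R_2/(R_1+R_2) = 12×33/153 = 2.59 V. With the source grounded, V_GS = V_G = 2.59 V.
Assume saturation: I_D = (k_n/2)(V_GS − V_t)² = (1.7/2)×(2.59 − 2.2)² = 0.85×0.388² = 0.128 mA.
V_DS = V_DD − I_D·R_D = 12 − 0.128×1.2 = 11.8 V.
Saturation requires V_DS ≥ V_GS − V_t = 0.388 V; 11.8 ≥ 0.388 ✓.

I_D ≈ 0.13 mA, V_DS ≈ 12 V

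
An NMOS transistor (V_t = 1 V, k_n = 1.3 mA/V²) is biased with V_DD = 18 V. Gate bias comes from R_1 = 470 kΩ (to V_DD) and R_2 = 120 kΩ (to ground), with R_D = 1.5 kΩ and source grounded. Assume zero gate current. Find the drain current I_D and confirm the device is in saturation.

V_G = V_DD·R_2/(R_1+R_2) = 18×120/590 = 3.66 V. With the source grounded, V_GS = V_G = 3.66 V.
Assume saturation: I_D = (k_n/2)(V_GS − V_t)² = (1.3/2)×(3.66 − 1)² = 0.65×2.66² = 4.6 mA.
V_DS = V_DD − I_D·R_D = 18 − 4.6×1.5 = 11.1 V.
Saturation requires V_DS ≥ V_GS − V_t = 2.66 V; 11.1 ≥ 2.66 ✓.

I_D ≈ 4.6 mA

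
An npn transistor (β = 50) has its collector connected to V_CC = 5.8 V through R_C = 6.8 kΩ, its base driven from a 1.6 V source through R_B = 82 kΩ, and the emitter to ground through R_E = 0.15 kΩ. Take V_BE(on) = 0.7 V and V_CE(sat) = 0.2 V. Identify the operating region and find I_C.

active; I_C ≈ 0.5 mA

Assume active. Base-emitter loop: I_B = (V_BB − V_BE)/(R_B + (β+1)R_E) = (1.6 − 0.7)/(82 + 51×0.15) = 0.01 mA.
I_C = β·I_B = 50×0.01 = 0.502 mA.
V_CE = V_CC − I_C·R_C − I_E·R_E = 5.8 − 0.502×6.8 − 0.512×0.15 = 2.31 V > V_CE(sat), so the active-region assumption holds.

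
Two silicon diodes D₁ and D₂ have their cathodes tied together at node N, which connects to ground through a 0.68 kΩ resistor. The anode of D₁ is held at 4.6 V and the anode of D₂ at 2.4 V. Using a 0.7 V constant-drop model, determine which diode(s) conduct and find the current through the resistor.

Assume both conduct. Then node N would need to be at both 4.6−0.7 = 3.9 V and 2.4−0.7 = 1.7 V, which is impossible.
Assume only D₁ conducts: V_N = 4.6 − 0.7 = 3.9 V, so I_R = 3.9/0.68 = 5.74 mA.
Check D₂: its anode-to-cathode voltage is 2.4 − 3.9 = -1.5 V < 0.7 V, so it is off. The assumption is consistent.

Only D₁ conducts; I_R ≈ 5.7 mA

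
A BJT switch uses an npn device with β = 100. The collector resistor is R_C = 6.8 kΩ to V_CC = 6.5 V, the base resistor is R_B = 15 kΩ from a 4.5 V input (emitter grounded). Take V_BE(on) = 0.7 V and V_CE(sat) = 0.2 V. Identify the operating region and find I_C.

saturation; I_C ≈ 0.93 mA

Assume active: I_B = (4.5 − 0.7)/15 = 0.253 mA, giving I_C = β·I_B = 25.3 mA.
But then V_CE = 6.5 − 25.3×6.8 = -166 V < V_CE(sat) = 0.2 V — impossible in the active region.
So the transistor is saturated. With V_CE = 0.2 V, I_C = (V_CC − 0.2)/R_C = 6.3/6.8 = 0.926 mA.
Check: β·I_B = 25.3 mA > I_C = 0.926 mA, confirming saturation.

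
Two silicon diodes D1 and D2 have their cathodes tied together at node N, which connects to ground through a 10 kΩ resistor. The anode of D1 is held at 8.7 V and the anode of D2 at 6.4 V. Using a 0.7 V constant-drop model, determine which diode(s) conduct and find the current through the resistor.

Only D1 conducts; I_R ≈ 0.8 mA

Assume both conduct. Then node N would need to be at both 8.7−0.7 = 8 V and 6.4−0.7 = 5.7 V, which is impossible.
Assume only D1 conducts: V_N = 8.7 − 0.7 = 8 V, so I_R = 8/10 = 0.8 mA.
Check D2: its anode-to-cathode voltage is 6.4 − 8 = -1.6 V < 0.7 V, so it is off. The assumption is consistent.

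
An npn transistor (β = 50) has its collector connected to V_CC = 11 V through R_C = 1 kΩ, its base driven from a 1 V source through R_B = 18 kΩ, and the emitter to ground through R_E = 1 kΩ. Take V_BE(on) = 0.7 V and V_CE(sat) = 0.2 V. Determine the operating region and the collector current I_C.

Assume active. Base-emitter loop: I_B = (V_BB − V_BE)/(R_B + (β+1)R_E) = (1 − 0.7)/(18 + 51×1) = 0.00435 mA.
I_C = β·I_B = 50×0.00435 = 0.217 mA.
V_CE = V_CC − I_C·R_C − I_E·R_E = 11 − 0.217×1 − 0.222×1 = 10.6 V > V_CE(sat), so the active-region assumption holds.

active; I_C ≈ 0.22 mA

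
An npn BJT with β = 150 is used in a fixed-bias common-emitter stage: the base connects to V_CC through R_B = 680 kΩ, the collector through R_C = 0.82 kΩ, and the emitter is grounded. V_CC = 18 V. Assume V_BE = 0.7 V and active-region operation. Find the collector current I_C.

I_C ≈ 3.8 mA

Base loop: V_CC = I_B·R_B + V_BE, so I_B = (18 − 0.7)/680 kΩ = 0.0254 mA.
In the active region I_C = β·I_B = 150 × 0.0254 = 3.82 mA.
Collector loop: V_CE = V_CC − I_C·R_C = 18 − 3.82×0.82 = 14.9 V.
Since V_CE = 14.9 V > V_CE(sat) ≈ 0.2 V, the transistor is in the active region as assumed.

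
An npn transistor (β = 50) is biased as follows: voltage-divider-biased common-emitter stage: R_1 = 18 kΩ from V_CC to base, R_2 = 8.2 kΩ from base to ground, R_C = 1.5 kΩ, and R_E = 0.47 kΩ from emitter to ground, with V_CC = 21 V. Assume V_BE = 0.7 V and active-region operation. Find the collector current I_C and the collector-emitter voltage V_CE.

Thevenize the base divider: V_Th = V_CC·R_2/(R_1+R_2) = 21×8.2/26.2 = 6.57 V, R_Th = R_1‖R_2 = 5.63 kΩ.
Base-emitter loop: V_Th = I_B·R_Th + V_BE + (β+1)I_B·R_E, so I_B = (6.57 − 0.7) / (5.63 + 51×0.47) = 0.198 mA.
I_C = β·I_B = 50×0.198 = 9.92 mA, and I_E = (β+1)I_B = 10.1 mA.
V_CE = V_CC − I_C·R_C − I_E·R_E = 21 − 9.92×1.5 − 10.1×0.47 = 1.37 V.
V_CE = 1.37 V > 0.2 V confirms active-region operation.

I_C ≈ 9.9 mA, V_CE ≈ 1.4 V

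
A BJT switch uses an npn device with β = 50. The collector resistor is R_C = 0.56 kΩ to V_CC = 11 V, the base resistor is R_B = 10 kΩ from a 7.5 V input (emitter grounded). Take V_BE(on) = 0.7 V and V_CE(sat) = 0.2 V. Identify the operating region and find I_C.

saturation; I_C ≈ 19 mA

Assume active: I_B = (7.5 − 0.7)/10 = 0.68 mA, giving I_C = β·I_B = 34 mA.
But then V_CE = 11 − 34×0.56 = -8.04 V < V_CE(sat) = 0.2 V — impossible in the active region.
So the transistor is saturated. With V_CE = 0.2 V, I_C = (V_CC − 0.2)/R_C = 10.8/0.56 = 19.3 mA.
Check: β·I_B = 34 mA > I_C = 19.3 mA, confirming saturation.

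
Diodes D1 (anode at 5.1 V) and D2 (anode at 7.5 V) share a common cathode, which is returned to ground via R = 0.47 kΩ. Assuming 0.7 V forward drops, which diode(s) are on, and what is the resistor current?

Assume both conduct. Then node N would need to be at both 5.1−0.7 = 4.4 V and 7.5−0.7 = 6.8 V, which is impossible.
Assume only D2 conducts: V_N = 7.5 − 0.7 = 6.8 V, so I_R = 6.8/0.47 = 14.5 mA.
Check D1: its anode-to-cathode voltage is 5.1 − 6.8 = -1.7 V < 0.7 V, so it is off. The assumption is consistent.

Only D2 conducts; I_R ≈ 14 mA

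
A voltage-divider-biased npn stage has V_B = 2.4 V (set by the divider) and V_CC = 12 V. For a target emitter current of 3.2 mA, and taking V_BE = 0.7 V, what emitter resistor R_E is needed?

R_E ≈ 0.53 kΩ

V_E = V_B − V_BE = 2.4 − 0.7 = 1.7 V.
R_E = V_E / I_E = 1.7 / 3.2 = 0.531 kΩ.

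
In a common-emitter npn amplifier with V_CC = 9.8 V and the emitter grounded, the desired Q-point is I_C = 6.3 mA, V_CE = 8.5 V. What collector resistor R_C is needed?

Collector loop: V_CC = I_C·R_C + V_CE.
R_C = (V_CC − V_CE)/I_C = (9.8 − 8.5)/6.3 = 0.206 kΩ.

R_C ≈ 0.21 kΩ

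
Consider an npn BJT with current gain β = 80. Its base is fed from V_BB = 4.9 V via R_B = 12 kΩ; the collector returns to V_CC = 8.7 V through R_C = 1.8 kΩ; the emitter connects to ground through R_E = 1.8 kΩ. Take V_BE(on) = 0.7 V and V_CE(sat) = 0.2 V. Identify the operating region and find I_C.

Assume active. Base-emitter loop: I_B = (V_BB − V_BE)/(R_B + (β+1)R_E) = (4.9 − 0.7)/(12 + 81×1.8) = 0.0266 mA.
I_C = β·I_B = 80×0.0266 = 2.13 mA.
V_CE = V_CC − I_C·R_C − I_E·R_E = 8.7 − 2.13×1.8 − 2.16×1.8 = 0.987 V > V_CE(sat), so the active-region assumption holds.

active; I_C ≈ 2.1 mA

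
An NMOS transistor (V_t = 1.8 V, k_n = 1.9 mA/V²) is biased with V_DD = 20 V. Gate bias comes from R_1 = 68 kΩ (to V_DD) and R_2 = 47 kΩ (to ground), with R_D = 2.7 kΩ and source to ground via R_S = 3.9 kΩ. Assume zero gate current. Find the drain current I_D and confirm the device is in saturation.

I_D ≈ 1.3 mA

V_G = V_DD·R_2/(R_1+R_2) = 20×47/115 = 8.17 V.
Assume saturation: I_D = (k_n/2)(V_GS − V_t)² with V_GS = V_G − I_D·R_S = 8.17 − 3.9·I_D.
Substituting gives 14.4·I_D² − 48.2·I_D + 38.6 = 0, with roots I_D = 1.33 or 2.01 mA.
The root I_D = 2.01 mA gives V_GS = 0.347 V ≤ V_t, so take I_D = 1.33 mA.
Then V_GS = 2.98 V and V_DS = V_DD − I_D(R_D+R_S) = 20 − 1.33×6.6 = 11.2 V.
Saturation requires V_DS ≥ V_GS − V_t = 1.18 V; 11.2 ≥ 1.18 ✓.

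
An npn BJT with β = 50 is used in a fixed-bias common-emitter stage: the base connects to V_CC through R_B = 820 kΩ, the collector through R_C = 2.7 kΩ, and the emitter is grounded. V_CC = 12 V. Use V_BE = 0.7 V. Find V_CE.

Base loop: V_CC = I_B·R_B + V_BE, so I_B = (12 − 0.7)/820 kΩ = 0.0138 mA.
In the active region I_C = β·I_B = 50 × 0.0138 = 0.689 mA.
Collector loop: V_CE = V_CC − I_C·R_C = 12 − 0.689×2.7 = 10.1 V.
Since V_CE = 10.1 V > V_CE(sat) ≈ 0.2 V, the transistor is in the active region as assumed.

V_CE ≈ 10 V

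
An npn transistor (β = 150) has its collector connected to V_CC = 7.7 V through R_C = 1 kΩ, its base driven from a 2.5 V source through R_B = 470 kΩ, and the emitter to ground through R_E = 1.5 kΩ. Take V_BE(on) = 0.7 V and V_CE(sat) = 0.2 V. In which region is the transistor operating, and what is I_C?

Assume active. Base-emitter loop: I_B = (V_BB − V_BE)/(R_B + (β+1)R_E) = (2.5 − 0.7)/(470 + 151×1.5) = 0.00258 mA.
I_C = β·I_B = 150×0.00258 = 0.388 mA.
V_CE = V_CC − I_C·R_C − I_E·R_E = 7.7 − 0.388×1 − 0.39×1.5 = 6.73 V > V_CE(sat), so the active-region assumption holds.

active; I_C ≈ 0.39 mA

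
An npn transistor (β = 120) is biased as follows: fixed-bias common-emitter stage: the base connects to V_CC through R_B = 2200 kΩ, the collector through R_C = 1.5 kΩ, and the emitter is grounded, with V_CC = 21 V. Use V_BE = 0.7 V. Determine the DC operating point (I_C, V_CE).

I_C ≈ 1.1 mA, V_CE ≈ 19 V

Base loop: V_CC = I_B·R_B + V_BE, so I_B = (21 − 0.7)/2200 kΩ = 0.00923 mA.
In the active region I_C = β·I_B = 120 × 0.00923 = 1.11 mA.
Collector loop: V_CE = V_CC − I_C·R_C = 21 − 1.11×1.5 = 19.3 V.
Since V_CE = 19.3 V > V_CE(sat) ≈ 0.2 V, the transistor is in the active region as assumed.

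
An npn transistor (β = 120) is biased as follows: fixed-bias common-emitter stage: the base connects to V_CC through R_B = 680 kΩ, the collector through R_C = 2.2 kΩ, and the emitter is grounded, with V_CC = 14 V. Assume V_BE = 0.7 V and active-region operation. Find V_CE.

Base loop: V_CC = I_B·R_B + V_BE, so I_B = (14 − 0.7)/680 kΩ = 0.0196 mA.
In the active region I_C = β·I_B = 120 × 0.0196 = 2.35 mA.
Collector loop: V_CE = V_CC − I_C·R_C = 14 − 2.35×2.2 = 8.84 V.
Since V_CE = 8.84 V > V_CE(sat) ≈ 0.2 V, the transistor is in the active region as assumed.

V_CE ≈ 8.8 V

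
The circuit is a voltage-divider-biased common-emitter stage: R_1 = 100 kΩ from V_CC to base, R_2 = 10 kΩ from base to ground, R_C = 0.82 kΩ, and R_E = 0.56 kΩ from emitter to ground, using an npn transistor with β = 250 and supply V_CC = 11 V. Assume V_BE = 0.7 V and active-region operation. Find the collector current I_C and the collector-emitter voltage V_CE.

I_C ≈ 0.5 mA, V_CE ≈ 10 V

Thevenize the base divider: V_Th = V_CC·R_2/(R_1+R_2) = 11×10/110 = 1 V, R_Th = R_1‖R_2 = 9.09 kΩ.
Base-emitter loop: V_Th = I_B·R_Th + V_BE + (β+1)I_B·R_E, so I_B = (1 − 0.7) / (9.09 + 251×0.56) = 0.002 mA.
I_C = β·I_B = 250×0.002 = 0.501 mA, and I_E = (β+1)I_B = 0.503 mA.
V_CE = V_CC − I_C·R_C − I_E·R_E = 11 − 0.501×0.82 − 0.503×0.56 = 10.3 V.
V_CE = 10.3 V > 0.2 V confirms active-region operation.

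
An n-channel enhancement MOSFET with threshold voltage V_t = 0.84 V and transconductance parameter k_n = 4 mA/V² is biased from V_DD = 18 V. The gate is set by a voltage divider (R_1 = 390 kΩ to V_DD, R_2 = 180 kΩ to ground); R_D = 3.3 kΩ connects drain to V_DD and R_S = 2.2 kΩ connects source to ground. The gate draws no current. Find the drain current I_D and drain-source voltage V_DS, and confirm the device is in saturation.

I_D ≈ 1.8 mA, V_DS ≈ 8.2 V

V_G = V_DD·R_2/(R_1+R_2) = 18×180/570 = 5.68 V.
Assume saturation: I_D = (k_n/2)(V_GS − V_t)² with V_GS = V_G − I_D·R_S = 5.68 − 2.2·I_D.
Substituting gives 9.68·I_D² − 43.6·I_D + 46.9 = 0, with roots I_D = 1.77 or 2.73 mA.
The root I_D = 2.73 mA gives V_GS = -0.329 V ≤ V_t, so take I_D = 1.77 mA.
Then V_GS = 1.78 V and V_DS = V_DD − I_D(R_D+R_S) = 18 − 1.77×5.5 = 8.24 V.
Saturation requires V_DS ≥ V_GS − V_t = 0.942 V; 8.24 ≥ 0.942 ✓.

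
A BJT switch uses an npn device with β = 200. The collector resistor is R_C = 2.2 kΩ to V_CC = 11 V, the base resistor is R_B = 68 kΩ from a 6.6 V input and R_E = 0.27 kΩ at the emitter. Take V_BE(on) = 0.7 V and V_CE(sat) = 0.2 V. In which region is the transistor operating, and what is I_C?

Assume active: I_B = (6.6 − 0.7)/(68 + 201×0.27) = 0.0483 mA, I_C = β·I_B = 9.65 mA.
Then V_CE = 11 − 9.65×2.2 − 9.7×0.27 = -12.9 V < 0.2 V — the active assumption fails.
Re-solve with V_CE = 0.2 V. KCL at the emitter: V_E/R_E = (V_BB−0.7−V_E)/R_B + (V_CC−0.2−V_E)/R_C, giving V_E = 1.2 V.
I_C = (V_CC − 0.2 − V_E)/R_C = (10.8 − 1.2)/2.2 = 4.36 mA.
Check: I_B = (5.9 − 1.2)/68 = 0.0692 mA, and β·I_B = 13.8 mA > I_C, confirming saturation.

saturation; I_C ≈ 4.4 mA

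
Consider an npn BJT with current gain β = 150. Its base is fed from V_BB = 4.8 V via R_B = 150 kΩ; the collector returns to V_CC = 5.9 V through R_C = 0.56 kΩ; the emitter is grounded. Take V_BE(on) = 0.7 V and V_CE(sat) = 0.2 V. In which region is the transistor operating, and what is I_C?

Assume active. Base-emitter loop: I_B = (V_BB − V_BE)/R_B = (4.8 − 0.7)/150 = 0.0273 mA.
I_C = β·I_B = 150×0.0273 = 4.1 mA.
V_CE = V_CC − I_C·R_C = 5.9 − 4.1×0.56 = 3.6 V > V_CE(sat), so the active-region assumption holds.

active; I_C ≈ 4.1 mA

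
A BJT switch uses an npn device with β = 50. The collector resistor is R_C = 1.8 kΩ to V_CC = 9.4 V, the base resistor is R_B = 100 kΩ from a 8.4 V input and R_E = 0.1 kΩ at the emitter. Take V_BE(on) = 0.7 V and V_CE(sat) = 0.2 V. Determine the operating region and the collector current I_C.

Assume active. Base-emitter loop: I_B = (V_BB − V_BE)/(R_B + (β+1)R_E) = (8.4 − 0.7)/(100 + 51×0.1) = 0.0733 mA.
I_C = β·I_B = 50×0.0733 = 3.66 mA.
V_CE = V_CC − I_C·R_C − I_E·R_E = 9.4 − 3.66×1.8 − 3.74×0.1 = 2.43 V > V_CE(sat), so the active-region assumption holds.

active; I_C ≈ 3.7 mA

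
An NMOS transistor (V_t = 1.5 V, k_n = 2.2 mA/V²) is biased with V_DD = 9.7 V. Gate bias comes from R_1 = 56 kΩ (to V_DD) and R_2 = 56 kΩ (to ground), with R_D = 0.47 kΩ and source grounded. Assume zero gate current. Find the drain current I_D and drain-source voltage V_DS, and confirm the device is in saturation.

V_G = V_DD·R_2/(R_1+R_2) = 9.7×56/112 = 4.85 V. With the source grounded, V_GS = V_G = 4.85 V.
Assume saturation: I_D = (k_n/2)(V_GS − V_t)² = (2.2/2)×(4.85 − 1.5)² = 1.1×3.35² = 12.3 mA.
V_DS = V_DD − I_D·R_D = 9.7 − 12.3×0.47 = 3.9 V.
Saturation requires V_DS ≥ V_GS − V_t = 3.35 V; 3.9 ≥ 3.35 ✓.

I_D ≈ 12 mA, V_DS ≈ 3.9 V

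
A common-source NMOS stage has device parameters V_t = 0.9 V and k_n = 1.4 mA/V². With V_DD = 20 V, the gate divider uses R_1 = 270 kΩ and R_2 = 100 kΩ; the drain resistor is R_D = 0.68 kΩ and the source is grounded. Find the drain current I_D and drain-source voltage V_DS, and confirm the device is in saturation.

V_G = V_DD·R_2/(R_1+R_2) = 20×100/370 = 5.41 V. With the source grounded, V_GS = V_G = 5.41 V.
Assume saturation: I_D = (k_n/2)(V_GS − V_t)² = (1.4/2)×(5.41 − 0.9)² = 0.7×4.51² = 14.2 mA.
V_DS = V_DD − I_D·R_D = 20 − 14.2×0.68 = 10.3 V.
Saturation requires V_DS ≥ V_GS − V_t = 4.51 V; 10.3 ≥ 4.51 ✓.

I_D ≈ 14 mA, V_DS ≈ 10 V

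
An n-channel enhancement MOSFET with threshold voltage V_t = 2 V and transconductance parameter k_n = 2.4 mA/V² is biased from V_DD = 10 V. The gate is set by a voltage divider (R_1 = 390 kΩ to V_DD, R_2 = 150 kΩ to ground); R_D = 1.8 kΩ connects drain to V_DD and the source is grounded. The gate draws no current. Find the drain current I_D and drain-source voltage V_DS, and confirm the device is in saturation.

I_D ≈ 0.73 mA, V_DS ≈ 8.7 V

V_G = V_DD·R_2/(R_1+R_2) = 10×150/540 = 2.78 V. With the source grounded, V_GS = V_G = 2.78 V.
Assume saturation: I_D = (k_n/2)(V_GS − V_t)² = (2.4/2)×(2.78 − 2)² = 1.2×0.778² = 0.726 mA.
V_DS = V_DD − I_D·R_D = 10 − 0.726×1.8 = 8.69 V.
Saturation requires V_DS ≥ V_GS − V_t = 0.778 V; 8.69 ≥ 0.778 ✓.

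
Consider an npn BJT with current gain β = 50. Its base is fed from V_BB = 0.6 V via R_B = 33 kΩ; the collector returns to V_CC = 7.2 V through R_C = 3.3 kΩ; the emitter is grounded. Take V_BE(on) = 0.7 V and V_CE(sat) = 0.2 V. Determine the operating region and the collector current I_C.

cutoff; I_C ≈ 0

V_BB = 0.6 V ≤ V_BE(on) = 0.7 V, so the base-emitter junction is not forward biased.
The transistor is in cutoff: I_B = I_C = 0.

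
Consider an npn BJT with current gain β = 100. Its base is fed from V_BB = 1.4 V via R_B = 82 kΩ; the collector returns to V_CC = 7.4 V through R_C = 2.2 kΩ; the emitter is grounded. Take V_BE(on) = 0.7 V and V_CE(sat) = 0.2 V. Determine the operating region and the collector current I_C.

Assume active. Base-emitter loop: I_B = (V_BB − V_BE)/R_B = (1.4 − 0.7)/82 = 0.00854 mA.
I_C = β·I_B = 100×0.00854 = 0.854 mA.
V_CE = V_CC − I_C·R_C = 7.4 − 0.854×2.2 = 5.52 V > V_CE(sat), so the active-region assumption holds.

active; I_C ≈ 0.85 mA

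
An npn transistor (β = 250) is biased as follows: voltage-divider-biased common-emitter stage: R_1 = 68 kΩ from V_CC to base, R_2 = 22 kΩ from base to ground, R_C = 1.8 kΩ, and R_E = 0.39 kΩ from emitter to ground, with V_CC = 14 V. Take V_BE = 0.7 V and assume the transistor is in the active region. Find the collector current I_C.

Thevenize the base divider: V_Th = V_CC·R_2/(R_1+R_2) = 14×22/90 = 3.42 V, R_Th = R_1‖R_2 = 16.6 kΩ.
Base-emitter loop: V_Th = I_B·R_Th + V_BE + (β+1)I_B·R_E, so I_B = (3.42 − 0.7) / (16.6 + 251×0.39) = 0.0238 mA.
I_C = β·I_B = 250×0.0238 = 5.94 mA, and I_E = (β+1)I_B = 5.97 mA.
V_CE = V_CC − I_C·R_C − I_E·R_E = 14 − 5.94×1.8 − 5.97×0.39 = 0.975 V.
V_CE = 0.975 V > 0.2 V confirms active-region operation.

I_C ≈ 5.9 mA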